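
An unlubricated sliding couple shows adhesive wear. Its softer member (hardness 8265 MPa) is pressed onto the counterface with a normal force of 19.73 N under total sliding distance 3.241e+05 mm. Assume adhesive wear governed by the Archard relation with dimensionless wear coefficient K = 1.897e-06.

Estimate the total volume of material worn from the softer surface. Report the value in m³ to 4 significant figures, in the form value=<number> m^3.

Each operation keeps exact precision; intermediate values are displayed rounded, and rounded just once to 4 significant digits.
The distance L = 3.241e+05 mm = 324.1 m.
Hardness H = 8265 MPa = 8.265e+09 Pa.
In SI base units: W = 19.73 N, H = 8.265e+09 Pa, K = 1.897e-06.
Wear volume V = K·W·L/H = 1.897e-06 · 19.73 · 324.1 / 8.265e+09 = 1.468e-12 m³.

value=1.468e-12 m^3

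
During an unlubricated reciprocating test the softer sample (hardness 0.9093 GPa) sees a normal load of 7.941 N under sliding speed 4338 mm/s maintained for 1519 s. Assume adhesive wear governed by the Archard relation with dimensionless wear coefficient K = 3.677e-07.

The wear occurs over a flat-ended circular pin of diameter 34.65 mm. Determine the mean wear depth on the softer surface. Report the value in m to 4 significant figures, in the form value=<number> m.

value=2.244e-08 m

Intermediates appear rounded; all arithmetic maintains full precision — rounded once at the end to four significant digits.
Convert: Sliding speed v = 4338 mm/s = 4.338 m/s. Sliding distance L = v·t = 4.338 m/s × 1519 s = 6589 m.
Convert: Hardness H = 0.9093 GPa = 9.093e+08 Pa.
Convert: Pin diameter d = 34.65 mm = 0.03465 m. Contact area A = π·d²/4 = π·(0.03465 m)²/4 = 9.430e-04 m².
In SI base units: W = 7.941 N, H = 9.093e+08 Pa, K = 3.677e-07.
Archard relation: V = K·W·L/H = 3.677e-07 · 7.941 · 6589 / 9.093e+08 = 2.116e-11 m³.
Depth h = V/A = 2.116e-11 / 9.430e-04 = 2.244e-08 m.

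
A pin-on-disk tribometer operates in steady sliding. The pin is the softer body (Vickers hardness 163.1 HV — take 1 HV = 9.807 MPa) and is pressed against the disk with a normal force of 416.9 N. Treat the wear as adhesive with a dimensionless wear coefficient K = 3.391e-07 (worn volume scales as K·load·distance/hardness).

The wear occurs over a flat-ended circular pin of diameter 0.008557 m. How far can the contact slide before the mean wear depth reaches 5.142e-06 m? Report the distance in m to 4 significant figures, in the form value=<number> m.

value=3346 m

Every step holds full precision; the intermediates are displayed rounded. Rounded once at the end: 4 significant figures.
Convert: Hardness H = 163.1 HV × 9.807 MPa/HV = 1600 MPa = 1.600e+09 Pa.
Convert: Contact area A = π·d²/4 = π·(0.008557 m)²/4 = 5.751e-05 m².
Restated in SI base units: W = 416.9 N, H = 1.600e+09 Pa, K = 3.391e-07.
At the depth limit, V_lim = h_lim·A = 5.142e-06 · 5.751e-05 = 2.957e-10 m³.
Thus life L = V_lim·H/(K·W) = 2.957e-10 · 1.600e+09 / (3.391e-07 · 416.9) = 3346 m.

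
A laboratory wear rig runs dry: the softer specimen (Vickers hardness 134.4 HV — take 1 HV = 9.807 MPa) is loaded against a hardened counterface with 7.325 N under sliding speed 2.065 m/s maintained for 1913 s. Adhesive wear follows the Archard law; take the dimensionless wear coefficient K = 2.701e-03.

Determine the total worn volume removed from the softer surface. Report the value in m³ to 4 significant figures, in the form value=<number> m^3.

Intermediates are printed rounded. The computation holds full precision; a single final rounding to four significant digits.
Distance covered L = v·t = 2.065 m/s × 1913 s = 3950 m.
Hardness H = 134.4 HV × 9.807 MPa/HV = 1318 MPa = 1.318e+09 Pa.
Collected in SI base units: W = 7.325 N, H = 1.318e+09 Pa, K = 2.701e-03.
Worn volume V = K·W·L/H = 2.701e-03 · 7.325 · 3950 / 1.318e+09 = 5.930e-08 m³.

value=5.930e-08 m^3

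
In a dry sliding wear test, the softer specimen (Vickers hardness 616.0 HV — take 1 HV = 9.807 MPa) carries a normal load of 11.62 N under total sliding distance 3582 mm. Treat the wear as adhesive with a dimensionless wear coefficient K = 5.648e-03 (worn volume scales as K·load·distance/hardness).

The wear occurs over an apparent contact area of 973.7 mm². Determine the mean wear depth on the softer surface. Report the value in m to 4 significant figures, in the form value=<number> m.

The algebra holds exact precision; intermediate values appear rounded, and a lone final rounding to 4 significant digits.
Distance covered L = 3582 mm = 3.582 m.
Hardness H = 616.0 HV × 9.807 MPa/HV = 6041 MPa = 6.041e+09 Pa.
Contact area A = 973.7 mm² = 9.737e-04 m².
As SI base values: W = 11.62 N, H = 6.041e+09 Pa, K = 5.648e-03.
The Archard volume V = K·W·L/H = 5.648e-03 · 11.62 · 3.582 / 6.041e+09 = 3.891e-11 m³.
Depth h = V/A = 3.891e-11 / 9.737e-04 = 3.997e-08 m.

value=3.997e-08 m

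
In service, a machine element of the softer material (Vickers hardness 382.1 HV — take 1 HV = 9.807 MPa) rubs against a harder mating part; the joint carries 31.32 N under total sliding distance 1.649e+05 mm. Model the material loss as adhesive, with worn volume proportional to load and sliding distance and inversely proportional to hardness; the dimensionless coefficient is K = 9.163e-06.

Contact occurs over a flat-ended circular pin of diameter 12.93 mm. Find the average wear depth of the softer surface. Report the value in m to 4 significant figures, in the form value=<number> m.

value=9.618e-08 m

Quoted intermediates are rounded, and the algebra maintains exact precision; a lone final rounding: 4 significant digits.
Total distance L = 1.649e+05 mm = 164.9 m.
Hardness H = 382.1 HV × 9.807 MPa/HV = 3747 MPa = 3.747e+09 Pa.
Pin diameter d = 12.93 mm = 0.01293 m. Contact area A = π·d²/4 = π·(0.01293 m)²/4 = 1.313e-04 m².
As SI base values: W = 31.32 N, H = 3.747e+09 Pa, K = 9.163e-06.
Archard relation: V = K·W·L/H = 9.163e-06 · 31.32 · 164.9 / 3.747e+09 = 1.263e-11 m³.
Wear depth h = V/A = 1.263e-11 / 1.313e-04 = 9.618e-08 m.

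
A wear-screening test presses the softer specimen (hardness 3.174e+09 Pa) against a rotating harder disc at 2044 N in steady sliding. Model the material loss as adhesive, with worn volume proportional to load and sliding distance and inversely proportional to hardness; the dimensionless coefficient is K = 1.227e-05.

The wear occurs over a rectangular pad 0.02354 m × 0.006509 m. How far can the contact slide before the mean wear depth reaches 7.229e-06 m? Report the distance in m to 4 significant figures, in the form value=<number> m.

value=140.2 m

All working math runs at exact precision — intermediate values are shown rounded — one last rounding, at 4 significant digits.
Contact area A = 0.02354 m × 0.006509 m = 1.532e-04 m².
Collected in SI base units: W = 2044 N, H = 3.174e+09 Pa, K = 1.227e-05.
At the depth limit, V_lim = h_lim·A = 7.229e-06 · 1.532e-04 = 1.108e-09 m³.
Sliding life L = V_lim·H/(K·W) = 1.108e-09 · 3.174e+09 / (1.227e-05 · 2044) = 140.2 m.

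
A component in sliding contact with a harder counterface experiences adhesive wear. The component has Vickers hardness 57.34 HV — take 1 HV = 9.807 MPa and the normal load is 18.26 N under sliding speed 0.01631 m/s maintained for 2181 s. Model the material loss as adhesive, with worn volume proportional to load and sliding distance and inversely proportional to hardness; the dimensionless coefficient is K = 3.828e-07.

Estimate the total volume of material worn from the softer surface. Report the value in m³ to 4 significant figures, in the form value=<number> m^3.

Intermediates are shown rounded. Every step maintains exact precision. Rounded once at the end: four significant figures.
Convert: Sliding distance L = v·t = 0.01631 m/s × 2181 s = 35.57 m.
Convert: Hardness H = 57.34 HV × 9.807 MPa/HV = 562.3 MPa = 5.623e+08 Pa.
Expressed in SI base units: W = 18.26 N, H = 5.623e+08 Pa, K = 3.828e-07.
Worn volume V = K·W·L/H = 3.828e-07 · 18.26 · 35.57 / 5.623e+08 = 4.422e-13 m³.

value=4.422e-13 m^3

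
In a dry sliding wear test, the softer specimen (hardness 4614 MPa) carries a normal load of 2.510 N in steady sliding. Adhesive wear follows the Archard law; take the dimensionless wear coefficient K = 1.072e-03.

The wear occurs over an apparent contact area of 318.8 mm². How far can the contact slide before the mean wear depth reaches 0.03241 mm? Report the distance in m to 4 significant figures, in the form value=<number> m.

The algebra holds full precision. Displayed values are rounded. Rounded just once: four significant figures.
Convert: Hardness H = 4614 MPa = 4.614e+09 Pa.
Convert: Contact area A = 318.8 mm² = 3.188e-04 m².
Convert: Depth limit h_lim = 0.03241 mm = 3.241e-05 m.
Restated in SI base units: W = 2.510 N, H = 4.614e+09 Pa, K = 1.072e-03.
Allowed volume V_lim = h_lim·A = 3.241e-05 · 3.188e-04 = 1.033e-08 m³.
Sliding life L = V_lim·H/(K·W) = 1.033e-08 · 4.614e+09 / (1.072e-03 · 2.510) = 1.772e+04 m.

value=1.772e+04 m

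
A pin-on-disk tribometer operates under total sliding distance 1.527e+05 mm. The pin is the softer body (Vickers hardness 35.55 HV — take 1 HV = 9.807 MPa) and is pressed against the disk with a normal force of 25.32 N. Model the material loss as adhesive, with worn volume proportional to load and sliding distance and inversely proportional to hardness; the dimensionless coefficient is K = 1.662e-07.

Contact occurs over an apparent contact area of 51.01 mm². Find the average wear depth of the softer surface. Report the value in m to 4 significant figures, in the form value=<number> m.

Intermediates are displayed rounded; all arithmetic runs at full float precision, and one final rounding: 4 significant digits.
Path length L = 1.527e+05 mm = 152.7 m.
Hardness H = 35.55 HV × 9.807 MPa/HV = 348.6 MPa = 3.486e+08 Pa.
Contact area A = 51.01 mm² = 5.101e-05 m².
Collected in SI base units: W = 25.32 N, H = 3.486e+08 Pa, K = 1.662e-07.
Archard relation: V = K·W·L/H = 1.662e-07 · 25.32 · 152.7 / 3.486e+08 = 1.843e-12 m³.
Average depth h = V/A = 1.843e-12 / 5.101e-05 = 3.613e-08 m.

value=3.613e-08 m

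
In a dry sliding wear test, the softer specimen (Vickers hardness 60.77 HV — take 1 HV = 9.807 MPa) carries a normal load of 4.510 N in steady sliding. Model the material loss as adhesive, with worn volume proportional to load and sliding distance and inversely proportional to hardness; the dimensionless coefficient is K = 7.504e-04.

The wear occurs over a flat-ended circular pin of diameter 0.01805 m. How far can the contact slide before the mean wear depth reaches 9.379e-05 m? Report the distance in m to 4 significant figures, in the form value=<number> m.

value=4226 m

Displayed values are rounded, and every step runs at exact precision, and rounded just once: four significant digits.
Hardness H = 60.77 HV × 9.807 MPa/HV = 596.0 MPa = 5.960e+08 Pa.
Contact area A = π·d²/4 = π·(0.01805 m)²/4 = 2.559e-04 m².
Expressed in SI base units: W = 4.510 N, H = 5.960e+08 Pa, K = 7.504e-04.
Limit volume V_lim = h_lim·A = 9.379e-05 · 2.559e-04 = 2.400e-08 m³.
So the life L = V_lim·H/(K·W) = 2.400e-08 · 5.960e+08 / (7.504e-04 · 4.510) = 4226 m.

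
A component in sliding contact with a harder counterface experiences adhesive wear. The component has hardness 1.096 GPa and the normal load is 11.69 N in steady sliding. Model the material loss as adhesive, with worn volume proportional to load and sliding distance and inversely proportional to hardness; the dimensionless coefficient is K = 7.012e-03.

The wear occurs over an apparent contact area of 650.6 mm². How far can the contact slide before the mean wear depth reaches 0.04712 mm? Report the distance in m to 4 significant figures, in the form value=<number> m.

value=409.9 m

Intermediate values are printed rounded — the computation carries full precision; rounded once at the end, at four significant figures.
Hardness H = 1.096 GPa = 1.096e+09 Pa.
Contact area A = 650.6 mm² = 6.506e-04 m².
Depth limit h_lim = 0.04712 mm = 4.712e-05 m.
Expressed in SI base units: W = 11.69 N, H = 1.096e+09 Pa, K = 7.012e-03.
At the depth limit, V_lim = h_lim·A = 4.712e-05 · 6.506e-04 = 3.066e-08 m³.
So the life L = V_lim·H/(K·W) = 3.066e-08 · 1.096e+09 / (7.012e-03 · 11.69) = 409.9 m.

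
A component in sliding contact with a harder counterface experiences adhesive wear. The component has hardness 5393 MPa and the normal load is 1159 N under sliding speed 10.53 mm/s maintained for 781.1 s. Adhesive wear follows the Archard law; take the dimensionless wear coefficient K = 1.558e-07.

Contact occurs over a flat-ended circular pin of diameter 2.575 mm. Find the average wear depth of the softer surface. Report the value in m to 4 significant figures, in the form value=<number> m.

Intermediate values are displayed rounded. Each operation keeps full precision; a lone final rounding, at 4 significant digits.
Sliding speed v = 10.53 mm/s = 0.01053 m/s. Path length L = v·t = 0.01053 m/s × 781.1 s = 8.225 m.
Hardness H = 5393 MPa = 5.393e+09 Pa.
Pin diameter d = 2.575 mm = 0.002575 m. Contact area A = π·d²/4 = π·(0.002575 m)²/4 = 5.208e-06 m².
In SI base units: W = 1159 N, H = 5.393e+09 Pa, K = 1.558e-07.
Archard volume V = K·W·L/H = 1.558e-07 · 1159 · 8.225 / 5.393e+09 = 2.754e-13 m³.
Depth h = V/A = 2.754e-13 / 5.208e-06 = 5.288e-08 m.

value=5.288e-08 m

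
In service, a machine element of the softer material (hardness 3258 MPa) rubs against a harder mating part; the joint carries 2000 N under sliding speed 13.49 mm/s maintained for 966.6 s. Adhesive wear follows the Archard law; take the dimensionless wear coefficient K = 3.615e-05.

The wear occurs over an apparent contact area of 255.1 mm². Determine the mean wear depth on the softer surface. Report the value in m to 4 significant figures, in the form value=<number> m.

The computation holds full float precision; the intermediates are printed rounded — rounded just once, at four significant figures.
Sliding speed v = 13.49 mm/s = 0.01349 m/s. Path length L = v·t = 0.01349 m/s × 966.6 s = 13.04 m.
Hardness H = 3258 MPa = 3.258e+09 Pa.
Contact area A = 255.1 mm² = 2.551e-04 m².
Collected in SI base units: W = 2000 N, H = 3.258e+09 Pa, K = 3.615e-05.
Archard volume V = K·W·L/H = 3.615e-05 · 2000 · 13.04 / 3.258e+09 = 2.894e-10 m³.
Mean wear depth h = V/A = 2.894e-10 / 2.551e-04 = 1.134e-06 m.

value=1.134e-06 m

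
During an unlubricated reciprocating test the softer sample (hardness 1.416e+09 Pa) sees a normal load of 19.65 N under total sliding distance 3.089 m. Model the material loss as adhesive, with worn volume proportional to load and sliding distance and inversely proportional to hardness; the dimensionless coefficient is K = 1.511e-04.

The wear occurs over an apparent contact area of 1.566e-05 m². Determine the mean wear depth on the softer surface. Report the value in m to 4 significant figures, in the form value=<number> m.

All working math holds full float precision; printed values are rounded — one last rounding to four significant digits.
SI base units throughout: W = 19.65 N, H = 1.416e+09 Pa, K = 1.511e-04.
Archard relation: V = K·W·L/H = 1.511e-04 · 19.65 · 3.089 / 1.416e+09 = 6.477e-12 m³.
Depth h = V/A = 6.477e-12 / 1.566e-05 = 4.136e-07 m.

value=4.136e-07 m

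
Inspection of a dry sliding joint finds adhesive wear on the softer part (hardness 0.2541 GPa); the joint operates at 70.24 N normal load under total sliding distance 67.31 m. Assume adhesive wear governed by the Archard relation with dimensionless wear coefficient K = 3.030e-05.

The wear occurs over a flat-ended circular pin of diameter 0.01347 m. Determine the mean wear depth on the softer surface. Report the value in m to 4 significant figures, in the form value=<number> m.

value=3.956e-06 m

All working math maintains full precision. Intermediate values are shown rounded. Rounded just once: 4 significant figures.
Convert: Hardness H = 0.2541 GPa = 2.541e+08 Pa.
Convert: Contact area A = π·d²/4 = π·(0.01347 m)²/4 = 1.425e-04 m².
SI base units throughout: W = 70.24 N, H = 2.541e+08 Pa, K = 3.030e-05.
Wear volume V = K·W·L/H = 3.030e-05 · 70.24 · 67.31 / 2.541e+08 = 5.638e-10 m³.
Depth of wear h = V/A = 5.638e-10 / 1.425e-04 = 3.956e-06 m.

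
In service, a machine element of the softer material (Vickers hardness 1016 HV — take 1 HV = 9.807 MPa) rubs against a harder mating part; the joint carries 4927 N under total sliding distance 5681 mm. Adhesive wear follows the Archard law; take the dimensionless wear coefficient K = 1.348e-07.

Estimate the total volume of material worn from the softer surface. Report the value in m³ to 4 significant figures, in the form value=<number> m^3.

value=3.787e-13 m^3

Every step holds full float precision, and intermediates are printed rounded; one final rounding, at 4 significant figures.
Total distance L = 5681 mm = 5.681 m.
Hardness H = 1016 HV × 9.807 MPa/HV = 9964 MPa = 9.964e+09 Pa.
In SI base units, W = 4927 N, H = 9.964e+09 Pa, K = 1.348e-07.
Apply Archard: V = K·W·L/H = 1.348e-07 · 4927 · 5.681 / 9.964e+09 = 3.787e-13 m³.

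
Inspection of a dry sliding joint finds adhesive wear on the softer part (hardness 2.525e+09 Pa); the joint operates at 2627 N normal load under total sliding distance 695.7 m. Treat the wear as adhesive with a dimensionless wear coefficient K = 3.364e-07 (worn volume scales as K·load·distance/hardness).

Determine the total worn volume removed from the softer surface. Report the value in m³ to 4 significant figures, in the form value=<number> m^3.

All arithmetic maintains full precision; the intermediates are shown rounded, and a lone final rounding, at four significant figures.
Restated in SI base units: W = 2627 N, H = 2.525e+09 Pa, K = 3.364e-07.
Wear volume V = K·W·L/H = 3.364e-07 · 2627 · 695.7 / 2.525e+09 = 2.435e-10 m³.

value=2.435e-10 m^3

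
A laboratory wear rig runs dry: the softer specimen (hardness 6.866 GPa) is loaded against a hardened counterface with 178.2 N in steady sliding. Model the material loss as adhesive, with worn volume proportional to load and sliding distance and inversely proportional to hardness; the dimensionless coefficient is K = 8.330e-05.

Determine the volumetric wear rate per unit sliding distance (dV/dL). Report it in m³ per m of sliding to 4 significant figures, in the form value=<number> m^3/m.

Printed values are rounded. Every step keeps exact precision; rounded once at the end, at 4 significant digits.
Hardness H = 6.866 GPa = 6.866e+09 Pa.
As SI base values: W = 178.2 N, H = 6.866e+09 Pa, K = 8.330e-05.
Volumetric rate dV/dL = K·W/H: 8.330e-05 · 178.2 / 6.866e+09 = 2.162e-12 m³/m.

value=2.162e-12 m^3/m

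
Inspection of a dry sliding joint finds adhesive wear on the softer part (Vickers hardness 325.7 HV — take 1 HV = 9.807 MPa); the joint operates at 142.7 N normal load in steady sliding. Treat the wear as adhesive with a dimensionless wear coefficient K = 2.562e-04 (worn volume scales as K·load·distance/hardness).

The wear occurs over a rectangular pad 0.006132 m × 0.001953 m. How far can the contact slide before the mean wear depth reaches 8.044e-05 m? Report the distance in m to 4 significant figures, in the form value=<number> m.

value=84.16 m

The intermediates appear rounded; all working math keeps full precision; rounded once at the end to 4 significant figures.
Convert: Hardness H = 325.7 HV × 9.807 MPa/HV = 3194 MPa = 3.194e+09 Pa.
Convert: Contact area A = 0.006132 m × 0.001953 m = 1.198e-05 m².
Working in SI base units: W = 142.7 N, H = 3.194e+09 Pa, K = 2.562e-04.
Volume at the limit: V_lim = h_lim·A = 8.044e-05 · 1.198e-05 = 9.633e-10 m³.
Inverting, life L = V_lim·H/(K·W) = 9.633e-10 · 3.194e+09 / (2.562e-04 · 142.7) = 84.16 m.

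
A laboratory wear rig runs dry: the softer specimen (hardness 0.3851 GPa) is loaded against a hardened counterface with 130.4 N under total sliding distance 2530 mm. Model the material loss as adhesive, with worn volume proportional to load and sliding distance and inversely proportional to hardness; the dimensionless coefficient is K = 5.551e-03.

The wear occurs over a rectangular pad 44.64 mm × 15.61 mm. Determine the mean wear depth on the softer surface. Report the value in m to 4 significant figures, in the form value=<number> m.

value=6.824e-06 m

Intermediate values are displayed rounded — all working math runs at full precision; rounded once at the end: 4 significant digits.
Distance L = 2530 mm = 2.530 m.
Hardness H = 0.3851 GPa = 3.851e+08 Pa.
Pad sides 44.64 mm × 15.61 mm = 0.04464 m × 0.01561 m. Contact area A = 0.04464 m × 0.01561 m = 6.968e-04 m².
SI base units throughout: W = 130.4 N, H = 3.851e+08 Pa, K = 5.551e-03.
Archard volume V = K·W·L/H = 5.551e-03 · 130.4 · 2.530 / 3.851e+08 = 4.755e-09 m³.
Depth of wear h = V/A = 4.755e-09 / 6.968e-04 = 6.824e-06 m.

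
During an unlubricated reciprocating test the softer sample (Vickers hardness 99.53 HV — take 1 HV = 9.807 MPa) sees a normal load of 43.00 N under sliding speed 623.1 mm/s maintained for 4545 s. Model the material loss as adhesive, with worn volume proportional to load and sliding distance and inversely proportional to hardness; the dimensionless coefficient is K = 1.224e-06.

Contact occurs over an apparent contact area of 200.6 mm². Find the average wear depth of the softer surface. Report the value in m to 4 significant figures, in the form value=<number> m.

The computation runs at full precision — the intermediates are printed rounded. Rounded just once, at four significant digits.
Convert: Sliding speed v = 623.1 mm/s = 0.6231 m/s. The distance L = v·t = 0.6231 m/s × 4545 s = 2832 m.
Convert: Hardness H = 99.53 HV × 9.807 MPa/HV = 976.1 MPa = 9.761e+08 Pa.
Convert: Contact area A = 200.6 mm² = 2.006e-04 m².
Working in SI base units: W = 43.00 N, H = 9.761e+08 Pa, K = 1.224e-06.
The Archard volume V = K·W·L/H = 1.224e-06 · 43.00 · 2832 / 9.761e+08 = 1.527e-10 m³.
Mean depth h = V/A = 1.527e-10 / 2.006e-04 = 7.612e-07 m.

value=7.612e-07 m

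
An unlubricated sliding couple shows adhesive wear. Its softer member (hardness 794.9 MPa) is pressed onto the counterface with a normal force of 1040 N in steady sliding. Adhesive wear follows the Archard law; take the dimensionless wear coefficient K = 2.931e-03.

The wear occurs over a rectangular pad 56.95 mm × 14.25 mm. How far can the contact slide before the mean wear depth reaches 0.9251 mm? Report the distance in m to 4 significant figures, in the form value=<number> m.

value=195.8 m

The algebra holds full precision, and quoted intermediates are rounded; rounded once at the end to four significant digits.
Convert: Hardness H = 794.9 MPa = 7.949e+08 Pa.
Convert: Pad sides 56.95 mm × 14.25 mm = 0.05695 m × 0.01425 m. Contact area A = 0.05695 m × 0.01425 m = 8.115e-04 m².
Convert: Depth limit h_lim = 0.9251 mm = 9.251e-04 m.
SI base units throughout: W = 1040 N, H = 7.949e+08 Pa, K = 2.931e-03.
Limit volume V_lim = h_lim·A = 9.251e-04 · 8.115e-04 = 7.508e-07 m³.
Thus life L = V_lim·H/(K·W) = 7.508e-07 · 7.949e+08 / (2.931e-03 · 1040) = 195.8 m.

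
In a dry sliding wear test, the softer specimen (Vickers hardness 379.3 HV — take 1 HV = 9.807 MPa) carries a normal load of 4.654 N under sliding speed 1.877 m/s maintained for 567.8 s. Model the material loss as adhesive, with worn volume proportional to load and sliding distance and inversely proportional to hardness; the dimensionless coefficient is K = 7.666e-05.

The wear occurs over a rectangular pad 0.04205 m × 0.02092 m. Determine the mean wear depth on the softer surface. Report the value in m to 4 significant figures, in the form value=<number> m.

Intermediates appear rounded — the algebra carries full float precision, and one last rounding: 4 significant figures.
Convert: Path length L = v·t = 1.877 m/s × 567.8 s = 1066 m.
Convert: Hardness H = 379.3 HV × 9.807 MPa/HV = 3720 MPa = 3.720e+09 Pa.
Convert: Contact area A = 0.04205 m × 0.02092 m = 8.797e-04 m².
Collected in SI base units: W = 4.654 N, H = 3.720e+09 Pa, K = 7.666e-05.
The Archard volume V = K·W·L/H = 7.666e-05 · 4.654 · 1066 / 3.720e+09 = 1.022e-10 m³.
Wear depth h = V/A = 1.022e-10 / 8.797e-04 = 1.162e-07 m.

value=1.162e-07 m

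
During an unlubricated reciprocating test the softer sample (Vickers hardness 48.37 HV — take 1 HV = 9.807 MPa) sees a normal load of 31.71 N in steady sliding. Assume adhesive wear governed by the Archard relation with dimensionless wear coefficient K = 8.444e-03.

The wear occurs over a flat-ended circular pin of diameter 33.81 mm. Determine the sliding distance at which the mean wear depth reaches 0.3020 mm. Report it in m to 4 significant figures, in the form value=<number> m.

value=480.3 m

Intermediates appear rounded — every step maintains exact precision, and rounded just once to four significant figures.
Hardness H = 48.37 HV × 9.807 MPa/HV = 474.4 MPa = 4.744e+08 Pa.
Pin diameter d = 33.81 mm = 0.03381 m. Contact area A = π·d²/4 = π·(0.03381 m)²/4 = 8.978e-04 m².
Depth limit h_lim = 0.3020 mm = 3.020e-04 m.
Expressed in SI base units: W = 31.71 N, H = 4.744e+08 Pa, K = 8.444e-03.
Limit volume V_lim = h_lim·A = 3.020e-04 · 8.978e-04 = 2.711e-07 m³.
Sliding life L = V_lim·H/(K·W) = 2.711e-07 · 4.744e+08 / (8.444e-03 · 31.71) = 480.3 m.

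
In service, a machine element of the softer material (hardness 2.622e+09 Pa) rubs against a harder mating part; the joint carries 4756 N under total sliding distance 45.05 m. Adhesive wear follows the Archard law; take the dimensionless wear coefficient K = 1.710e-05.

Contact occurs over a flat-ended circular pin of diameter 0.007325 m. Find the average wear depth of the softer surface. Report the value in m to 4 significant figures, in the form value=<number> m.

value=3.316e-05 m

The intermediates are displayed rounded — every step runs at full float precision; rounded once at the end to four significant figures.
Contact area A = π·d²/4 = π·(0.007325 m)²/4 = 4.214e-05 m².
In SI base units, W = 4756 N, H = 2.622e+09 Pa, K = 1.710e-05.
Volume removed: V = K·W·L/H = 1.710e-05 · 4756 · 45.05 / 2.622e+09 = 1.397e-09 m³.
Average depth h = V/A = 1.397e-09 / 4.214e-05 = 3.316e-05 m.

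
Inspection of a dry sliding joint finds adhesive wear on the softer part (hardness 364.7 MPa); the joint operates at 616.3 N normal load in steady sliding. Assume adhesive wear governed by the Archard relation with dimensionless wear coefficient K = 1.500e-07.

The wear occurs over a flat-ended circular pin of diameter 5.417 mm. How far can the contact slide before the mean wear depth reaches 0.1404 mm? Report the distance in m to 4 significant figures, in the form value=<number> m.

Intermediate values are displayed rounded; the computation carries full float precision; rounded just once to four significant figures.
Hardness H = 364.7 MPa = 3.647e+08 Pa.
Pin diameter d = 5.417 mm = 0.005417 m. Contact area A = π·d²/4 = π·(0.005417 m)²/4 = 2.305e-05 m².
Depth limit h_lim = 0.1404 mm = 1.404e-04 m.
SI base units throughout: W = 616.3 N, H = 3.647e+08 Pa, K = 1.500e-07.
Limit volume V_lim = h_lim·A = 1.404e-04 · 2.305e-05 = 3.236e-09 m³.
Life L = V_lim·H/(K·W) = 3.236e-09 · 3.647e+08 / (1.500e-07 · 616.3) = 1.277e+04 m.

value=1.277e+04 m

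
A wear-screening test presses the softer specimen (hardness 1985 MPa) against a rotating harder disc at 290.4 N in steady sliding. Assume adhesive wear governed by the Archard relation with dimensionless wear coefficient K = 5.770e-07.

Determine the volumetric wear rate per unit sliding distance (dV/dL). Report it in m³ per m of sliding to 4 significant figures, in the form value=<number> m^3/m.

value=8.441e-14 m^3/m

The intermediates are displayed rounded; each operation keeps full float precision — a lone final rounding: four significant figures.
Convert: Hardness H = 1985 MPa = 1.985e+09 Pa.
In SI base units: W = 290.4 N, H = 1.985e+09 Pa, K = 5.770e-07.
Rate of wear dV/dL = K·W/H (independent of L): 5.770e-07 · 290.4 / 1.985e+09 = 8.441e-14 m³/m.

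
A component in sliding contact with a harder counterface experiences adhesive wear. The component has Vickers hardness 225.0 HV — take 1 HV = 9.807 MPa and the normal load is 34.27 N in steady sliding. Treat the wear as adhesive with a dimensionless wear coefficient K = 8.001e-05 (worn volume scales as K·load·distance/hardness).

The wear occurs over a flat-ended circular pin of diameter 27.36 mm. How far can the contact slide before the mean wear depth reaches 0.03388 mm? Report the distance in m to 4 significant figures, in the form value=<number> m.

value=1.603e+04 m

Each operation maintains exact precision; intermediates are printed rounded, and rounded once at the end, at four significant digits.
Convert: Hardness H = 225.0 HV × 9.807 MPa/HV = 2207 MPa = 2.207e+09 Pa.
Convert: Pin diameter d = 27.36 mm = 0.02736 m. Contact area A = π·d²/4 = π·(0.02736 m)²/4 = 5.879e-04 m².
Convert: Depth limit h_lim = 0.03388 mm = 3.388e-05 m.
As SI base values: W = 34.27 N, H = 2.207e+09 Pa, K = 8.001e-05.
Wearable volume V_lim = h_lim·A = 3.388e-05 · 5.879e-04 = 1.992e-08 m³.
Thus life L = V_lim·H/(K·W) = 1.992e-08 · 2.207e+09 / (8.001e-05 · 34.27) = 1.603e+04 m.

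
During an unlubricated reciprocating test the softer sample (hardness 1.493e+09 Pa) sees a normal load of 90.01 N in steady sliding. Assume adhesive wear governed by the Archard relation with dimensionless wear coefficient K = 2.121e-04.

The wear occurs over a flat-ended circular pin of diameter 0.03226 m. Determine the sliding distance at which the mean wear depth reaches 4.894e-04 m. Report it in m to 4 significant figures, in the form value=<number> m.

value=3.128e+04 m

The algebra maintains full precision; intermediates appear rounded; one last rounding to four significant digits.
Convert: Contact area A = π·d²/4 = π·(0.03226 m)²/4 = 8.174e-04 m².
Expressed in SI base units: W = 90.01 N, H = 1.493e+09 Pa, K = 2.121e-04.
Volume at the limit: V_lim = h_lim·A = 4.894e-04 · 8.174e-04 = 4.000e-07 m³.
Life L = V_lim·H/(K·W) = 4.000e-07 · 1.493e+09 / (2.121e-04 · 90.01) = 3.128e+04 m.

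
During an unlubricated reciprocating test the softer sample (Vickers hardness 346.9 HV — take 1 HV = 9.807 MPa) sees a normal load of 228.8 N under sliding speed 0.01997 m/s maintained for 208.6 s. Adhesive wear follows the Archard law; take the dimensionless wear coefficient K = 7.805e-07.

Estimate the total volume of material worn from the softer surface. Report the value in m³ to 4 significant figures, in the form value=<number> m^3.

value=2.187e-13 m^3

Every step carries exact precision — intermediates are shown rounded; one last rounding to 4 significant digits.
Convert: The distance L = v·t = 0.01997 m/s × 208.6 s = 4.166 m.
Convert: Hardness H = 346.9 HV × 9.807 MPa/HV = 3402 MPa = 3.402e+09 Pa.
Expressed in SI base units: W = 228.8 N, H = 3.402e+09 Pa, K = 7.805e-07.
Archard volume V = K·W·L/H = 7.805e-07 · 228.8 · 4.166 / 3.402e+09 = 2.187e-13 m³.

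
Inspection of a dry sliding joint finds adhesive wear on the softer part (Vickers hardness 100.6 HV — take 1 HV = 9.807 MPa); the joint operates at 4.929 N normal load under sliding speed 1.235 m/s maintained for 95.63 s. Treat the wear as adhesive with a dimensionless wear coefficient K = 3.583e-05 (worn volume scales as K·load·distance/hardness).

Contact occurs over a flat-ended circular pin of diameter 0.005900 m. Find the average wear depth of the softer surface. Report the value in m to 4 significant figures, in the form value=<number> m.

value=7.733e-07 m

The computation runs at full float precision, and intermediates are shown rounded. Rounded just once: 4 significant figures.
Total distance L = v·t = 1.235 m/s × 95.63 s = 118.1 m.
Hardness H = 100.6 HV × 9.807 MPa/HV = 986.6 MPa = 9.866e+08 Pa.
Contact area A = π·d²/4 = π·(0.005900 m)²/4 = 2.734e-05 m².
In SI base units: W = 4.929 N, H = 9.866e+08 Pa, K = 3.583e-05.
Archard relation: V = K·W·L/H = 3.583e-05 · 4.929 · 118.1 / 9.866e+08 = 2.114e-11 m³.
Mean wear depth h = V/A = 2.114e-11 / 2.734e-05 = 7.733e-07 m.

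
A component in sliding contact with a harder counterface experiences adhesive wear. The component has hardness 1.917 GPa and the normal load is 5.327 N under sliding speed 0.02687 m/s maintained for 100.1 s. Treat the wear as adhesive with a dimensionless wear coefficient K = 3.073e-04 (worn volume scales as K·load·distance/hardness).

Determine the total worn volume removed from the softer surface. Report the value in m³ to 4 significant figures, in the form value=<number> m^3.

value=2.297e-12 m^3

The intermediates are shown rounded; all arithmetic maintains full precision; rounded just once, at 4 significant digits.
Path length L = v·t = 0.02687 m/s × 100.1 s = 2.690 m.
Hardness H = 1.917 GPa = 1.917e+09 Pa.
Collected in SI base units: W = 5.327 N, H = 1.917e+09 Pa, K = 3.073e-04.
By Archard's law, V = K·W·L/H = 3.073e-04 · 5.327 · 2.690 / 1.917e+09 = 2.297e-12 m³.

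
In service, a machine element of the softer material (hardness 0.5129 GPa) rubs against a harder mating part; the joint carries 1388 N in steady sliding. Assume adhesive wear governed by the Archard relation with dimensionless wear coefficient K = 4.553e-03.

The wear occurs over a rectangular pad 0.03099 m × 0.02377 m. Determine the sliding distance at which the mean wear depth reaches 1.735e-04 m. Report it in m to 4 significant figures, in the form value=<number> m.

value=10.37 m

Each operation holds full float precision; intermediate values are displayed rounded, and rounded once at the end to four significant figures.
Convert: Hardness H = 0.5129 GPa = 5.129e+08 Pa.
Convert: Contact area A = 0.03099 m × 0.02377 m = 7.366e-04 m².
In SI base units: W = 1388 N, H = 5.129e+08 Pa, K = 4.553e-03.
Limit volume V_lim = h_lim·A = 1.735e-04 · 7.366e-04 = 1.278e-07 m³.
Sliding life L = V_lim·H/(K·W) = 1.278e-07 · 5.129e+08 / (4.553e-03 · 1388) = 10.37 m.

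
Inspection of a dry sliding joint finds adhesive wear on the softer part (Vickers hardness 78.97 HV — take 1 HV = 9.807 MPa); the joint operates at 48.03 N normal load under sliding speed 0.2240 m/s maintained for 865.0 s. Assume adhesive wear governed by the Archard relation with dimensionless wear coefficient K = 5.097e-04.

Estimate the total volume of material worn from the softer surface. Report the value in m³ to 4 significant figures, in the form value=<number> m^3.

value=6.125e-09 m^3

Each operation runs at full precision, and the intermediates are shown rounded — a single final rounding to four significant digits.
Distance L = v·t = 0.2240 m/s × 865.0 s = 193.8 m.
Hardness H = 78.97 HV × 9.807 MPa/HV = 774.5 MPa = 7.745e+08 Pa.
Restated in SI base units: W = 48.03 N, H = 7.745e+08 Pa, K = 5.097e-04.
Archard relation: V = K·W·L/H = 5.097e-04 · 48.03 · 193.8 / 7.745e+08 = 6.125e-09 m³.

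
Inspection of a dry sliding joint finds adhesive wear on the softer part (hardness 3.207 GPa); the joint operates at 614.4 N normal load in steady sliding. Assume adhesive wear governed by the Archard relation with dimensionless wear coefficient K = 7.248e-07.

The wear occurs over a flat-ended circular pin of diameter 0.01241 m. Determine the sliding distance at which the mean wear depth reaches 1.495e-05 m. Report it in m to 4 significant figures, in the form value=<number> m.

value=1.302e+04 m

Intermediates are printed rounded; the computation carries full float precision. Rounded just once: 4 significant figures.
Hardness H = 3.207 GPa = 3.207e+09 Pa.
Contact area A = π·d²/4 = π·(0.01241 m)²/4 = 1.210e-04 m².
In SI base units, W = 614.4 N, H = 3.207e+09 Pa, K = 7.248e-07.
Permissible volume V_lim = h_lim·A = 1.495e-05 · 1.210e-04 = 1.808e-09 m³.
So the life L = V_lim·H/(K·W) = 1.808e-09 · 3.207e+09 / (7.248e-07 · 614.4) = 1.302e+04 m.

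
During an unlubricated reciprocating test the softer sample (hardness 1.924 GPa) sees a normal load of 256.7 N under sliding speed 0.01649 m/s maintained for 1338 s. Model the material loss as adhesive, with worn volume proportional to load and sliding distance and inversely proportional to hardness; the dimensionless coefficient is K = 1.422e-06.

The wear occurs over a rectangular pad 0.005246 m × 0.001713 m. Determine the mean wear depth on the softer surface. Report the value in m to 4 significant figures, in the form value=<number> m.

Intermediates are displayed rounded. All working math carries full float precision; a single final rounding: 4 significant figures.
Convert: The distance L = v·t = 0.01649 m/s × 1338 s = 22.06 m.
Convert: Hardness H = 1.924 GPa = 1.924e+09 Pa.
Convert: Contact area A = 0.005246 m × 0.001713 m = 8.986e-06 m².
SI base units throughout: W = 256.7 N, H = 1.924e+09 Pa, K = 1.422e-06.
Worn volume V = K·W·L/H = 1.422e-06 · 256.7 · 22.06 / 1.924e+09 = 4.186e-12 m³.
Average depth h = V/A = 4.186e-12 / 8.986e-06 = 4.658e-07 m.

value=4.658e-07 m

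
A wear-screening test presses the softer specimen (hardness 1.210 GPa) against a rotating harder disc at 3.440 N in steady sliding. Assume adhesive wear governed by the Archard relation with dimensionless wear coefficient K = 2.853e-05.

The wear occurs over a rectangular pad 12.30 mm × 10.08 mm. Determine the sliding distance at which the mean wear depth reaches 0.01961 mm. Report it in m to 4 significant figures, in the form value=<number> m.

Intermediates are shown rounded, and the computation holds full precision; a lone final rounding to 4 significant digits.
Hardness H = 1.210 GPa = 1.210e+09 Pa.
Pad sides 12.30 mm × 10.08 mm = 0.01230 m × 0.01008 m. Contact area A = 0.01230 m × 0.01008 m = 1.240e-04 m².
Depth limit h_lim = 0.01961 mm = 1.961e-05 m.
SI base units throughout: W = 3.440 N, H = 1.210e+09 Pa, K = 2.853e-05.
Limit volume V_lim = h_lim·A = 1.961e-05 · 1.240e-04 = 2.431e-09 m³.
So the life L = V_lim·H/(K·W) = 2.431e-09 · 1.210e+09 / (2.853e-05 · 3.440) = 2.998e+04 m.

value=2.998e+04 m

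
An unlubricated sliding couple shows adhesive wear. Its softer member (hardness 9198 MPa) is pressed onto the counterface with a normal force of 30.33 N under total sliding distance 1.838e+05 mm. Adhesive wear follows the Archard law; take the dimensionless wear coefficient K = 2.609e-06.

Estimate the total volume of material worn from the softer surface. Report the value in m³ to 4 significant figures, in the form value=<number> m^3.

The intermediates appear rounded — every step runs at exact precision. Rounded once at the end, at four significant digits.
Sliding distance L = 1.838e+05 mm = 183.8 m.
Hardness H = 9198 MPa = 9.198e+09 Pa.
In SI base units: W = 30.33 N, H = 9.198e+09 Pa, K = 2.609e-06.
Apply Archard: V = K·W·L/H = 2.609e-06 · 30.33 · 183.8 / 9.198e+09 = 1.581e-12 m³.

value=1.581e-12 m^3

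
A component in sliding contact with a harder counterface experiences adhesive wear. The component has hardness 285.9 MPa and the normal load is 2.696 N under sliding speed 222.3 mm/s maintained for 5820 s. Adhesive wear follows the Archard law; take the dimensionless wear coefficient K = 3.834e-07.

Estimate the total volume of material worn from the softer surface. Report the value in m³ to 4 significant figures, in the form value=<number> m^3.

The computation runs at full precision, and intermediates are shown rounded. Rounded once at the end to four significant digits.
Sliding speed v = 222.3 mm/s = 0.2223 m/s. The distance L = v·t = 0.2223 m/s × 5820 s = 1294 m.
Hardness H = 285.9 MPa = 2.859e+08 Pa.
Expressed in SI base units: W = 2.696 N, H = 2.859e+08 Pa, K = 3.834e-07.
Worn volume V = K·W·L/H = 3.834e-07 · 2.696 · 1294 / 2.859e+08 = 4.678e-12 m³.

value=4.678e-12 m^3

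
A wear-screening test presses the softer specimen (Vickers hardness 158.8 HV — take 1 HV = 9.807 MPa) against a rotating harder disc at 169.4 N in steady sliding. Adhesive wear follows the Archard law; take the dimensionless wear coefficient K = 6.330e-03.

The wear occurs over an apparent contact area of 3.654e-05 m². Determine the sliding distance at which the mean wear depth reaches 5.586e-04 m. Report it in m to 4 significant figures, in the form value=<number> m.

value=29.64 m

The intermediates are shown rounded. The algebra maintains full float precision, and one final rounding to four significant figures.
Hardness H = 158.8 HV × 9.807 MPa/HV = 1557 MPa = 1.557e+09 Pa.
Expressed in SI base units: W = 169.4 N, H = 1.557e+09 Pa, K = 6.330e-03.
Volume at the limit: V_lim = h_lim·A = 5.586e-04 · 3.654e-05 = 2.041e-08 m³.
Thus life L = V_lim·H/(K·W) = 2.041e-08 · 1.557e+09 / (6.330e-03 · 169.4) = 29.64 m.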